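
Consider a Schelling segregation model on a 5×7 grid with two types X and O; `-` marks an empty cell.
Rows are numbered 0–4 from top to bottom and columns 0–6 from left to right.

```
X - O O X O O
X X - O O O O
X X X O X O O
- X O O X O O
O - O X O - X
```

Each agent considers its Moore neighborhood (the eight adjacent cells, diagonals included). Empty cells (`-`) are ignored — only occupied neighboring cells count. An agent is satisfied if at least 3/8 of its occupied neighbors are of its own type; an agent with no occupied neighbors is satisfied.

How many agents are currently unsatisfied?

(0,0)X 2/2 ✓
(0,2)O 2/3 ✓
(0,3)O 3/4 ✓
(0,4)X 0/5 ✗
(0,5)O 4/5 ✓
(0,6)O 3/3 ✓
(1,0)X 4/4 ✓
(1,1)X 5/6 ✓
(1,3)O 4/7 ✓
(1,4)O 6/8 ✓
(1,5)O 6/8 ✓
(1,6)O 5/5 ✓
(2,0)X 4/4 ✓
(2,1)X 5/6 ✓
(2,2)X 3/7 ✓
(2,3)O 4/7 ✓
(2,4)X 1/8 ✗
(2,5)O 6/8 ✓
(2,6)O 5/5 ✓
(3,1)X 3/6 ✓
(3,2)O 3/7 ✓
(3,3)O 4/8 ✓
(3,4)X 2/7 ✗
(3,5)O 4/7 ✓
(3,6)O 3/4 ✓
(4,0)O 0/1 ✗
(4,2)O 2/4 ✓
(4,3)X 1/5 ✗
(4,4)O 2/4 ✓
(4,6)X 0/2 ✗
Unsatisfied: (0,4), (2,4), (3,4), (4,0), (4,3), (4,6) — 6 in total.

6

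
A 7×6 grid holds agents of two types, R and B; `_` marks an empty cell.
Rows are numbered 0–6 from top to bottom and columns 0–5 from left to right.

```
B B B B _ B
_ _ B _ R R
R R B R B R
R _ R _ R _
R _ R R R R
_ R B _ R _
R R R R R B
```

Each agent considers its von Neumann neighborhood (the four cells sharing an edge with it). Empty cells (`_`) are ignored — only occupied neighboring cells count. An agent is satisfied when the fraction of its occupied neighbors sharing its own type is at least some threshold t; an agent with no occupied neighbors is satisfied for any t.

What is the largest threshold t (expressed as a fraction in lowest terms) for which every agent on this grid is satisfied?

0/1

Row 0: (0,0)B 1/1 · (0,1)B 2/2 · (0,2)B 3/3 · (0,3)B 1/1 · (0,5)B 0/1
Row 1: (1,2)B 2/2 · (1,4)R 1/2 · (1,5)R 2/3
Row 2: (2,0)R 2/2 · (2,1)R 1/2 · (2,2)B 1/4 · (2,3)R 0/2 · (2,4)B 0/4 · (2,5)R 1/2
Row 3: (3,0)R 2/2 · (3,2)R 1/2 · (3,4)R 1/2
Row 4: (4,0)R 1/1 · (4,2)R 2/3 · (4,3)R 2/2 · (4,4)R 4/4 · (4,5)R 1/1
Row 5: (5,1)R 1/2 · (5,2)B 0/3 · (5,4)R 2/2
Row 6: (6,0)R 1/1 · (6,1)R 3/3 · (6,2)R 2/3 · (6,3)R 2/2 · (6,4)R 2/3 · (6,5)B 0/1
The smallest same-type fraction is 0/1 at (0,5), which reduces to 0/1. Any threshold above that leaves this agent unsatisfied.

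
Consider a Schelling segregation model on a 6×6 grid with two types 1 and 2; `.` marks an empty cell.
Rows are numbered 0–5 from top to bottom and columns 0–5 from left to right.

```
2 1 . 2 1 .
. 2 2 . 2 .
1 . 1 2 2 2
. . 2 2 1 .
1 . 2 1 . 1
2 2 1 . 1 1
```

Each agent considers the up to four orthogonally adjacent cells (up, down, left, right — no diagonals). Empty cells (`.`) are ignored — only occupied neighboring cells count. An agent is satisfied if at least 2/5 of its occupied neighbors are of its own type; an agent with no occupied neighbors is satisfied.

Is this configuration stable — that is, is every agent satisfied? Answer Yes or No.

No

(0,0)2 0/1 ✗
(0,1)1 0/2 ✗
(0,3)2 0/1 ✗
(0,4)1 0/2 ✗
(1,1)2 1/2 ✓
(1,2)2 1/2 ✓
(1,4)2 1/2 ✓
(2,0)1 0/0 ✓
(2,2)1 0/3 ✗
(2,3)2 2/3 ✓
(2,4)2 3/4 ✓
(2,5)2 1/1 ✓
(3,2)2 2/3 ✓
(3,3)2 2/4 ✓
(3,4)1 0/2 ✗
(4,0)1 0/1 ✗
(4,2)2 1/3 ✗
(4,3)1 0/2 ✗
(4,5)1 1/1 ✓
(5,0)2 1/2 ✓
(5,1)2 1/2 ✓
(5,2)1 0/2 ✗
(5,4)1 1/1 ✓
(5,5)1 2/2 ✓
For instance (0,0) has only 0/1 same-type neighbors, below 2/5.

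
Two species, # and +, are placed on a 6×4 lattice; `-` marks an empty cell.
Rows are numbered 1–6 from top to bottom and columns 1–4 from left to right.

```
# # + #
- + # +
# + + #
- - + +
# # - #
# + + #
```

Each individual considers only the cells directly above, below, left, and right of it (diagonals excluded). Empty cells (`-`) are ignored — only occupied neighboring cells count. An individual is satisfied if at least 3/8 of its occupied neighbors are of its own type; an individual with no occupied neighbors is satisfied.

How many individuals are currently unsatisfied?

(1,1)# 1/1 satisfied
(1,2)# 1/3 not
(1,3)+ 0/3 not
(1,4)# 0/2 not
(2,2)+ 1/3 not
(2,3)# 0/4 not
(2,4)+ 0/3 not
(3,1)# 0/1 not
(3,2)+ 2/3 satisfied
(3,3)+ 2/4 satisfied
(3,4)# 0/3 not
(4,3)+ 2/2 satisfied
(4,4)+ 1/3 not
(5,1)# 2/2 satisfied
(5,2)# 1/2 satisfied
(5,4)# 1/2 satisfied
(6,1)# 1/2 satisfied
(6,2)+ 1/3 not
(6,3)+ 1/2 satisfied
(6,4)# 1/2 satisfied
Unsatisfied: (1,2), (1,3), (1,4), (2,2), (2,3), (2,4), (3,1), (3,4), (4,4), (6,2) — 10 in total.

10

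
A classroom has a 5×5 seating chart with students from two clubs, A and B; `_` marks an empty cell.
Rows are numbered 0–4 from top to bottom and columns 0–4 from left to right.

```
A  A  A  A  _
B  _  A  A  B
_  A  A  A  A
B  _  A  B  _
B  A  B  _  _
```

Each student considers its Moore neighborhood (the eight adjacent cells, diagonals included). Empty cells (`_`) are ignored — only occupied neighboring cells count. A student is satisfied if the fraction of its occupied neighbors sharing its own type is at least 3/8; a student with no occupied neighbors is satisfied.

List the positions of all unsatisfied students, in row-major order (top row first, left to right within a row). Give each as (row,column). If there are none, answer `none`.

(1,0), (1,4), (3,0), (3,3), (4,1), (4,2)

Row 0: (0,0)A 1/2 ✓ · (0,1)A 3/4 ✓ · (0,2)A 4/4 ✓ · (0,3)A 3/4 ✓
Row 1: (1,0)B 0/3 ✗ · (1,2)A 7/7 ✓ · (1,3)A 6/7 ✓ · (1,4)B 0/4 ✗
Row 2: (2,1)A 3/5 ✓ · (2,2)A 5/6 ✓ · (2,3)A 5/7 ✓ · (2,4)A 2/4 ✓
Row 3: (3,0)B 1/3 ✗ · (3,2)A 4/6 ✓ · (3,3)B 1/5 ✗
Row 4: (4,0)B 1/2 ✓ · (4,1)A 1/4 ✗ · (4,2)B 1/3 ✗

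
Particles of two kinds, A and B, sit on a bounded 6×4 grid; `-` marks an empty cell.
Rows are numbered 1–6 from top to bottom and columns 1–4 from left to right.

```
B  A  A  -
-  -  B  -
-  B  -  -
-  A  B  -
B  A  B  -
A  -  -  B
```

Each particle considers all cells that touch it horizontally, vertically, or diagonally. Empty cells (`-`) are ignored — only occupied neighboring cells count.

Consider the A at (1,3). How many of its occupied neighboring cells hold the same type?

Occupied neighbors of (1,3): (1,2)=A, (2,3)=B.
Same type (A): 1 of 2.

1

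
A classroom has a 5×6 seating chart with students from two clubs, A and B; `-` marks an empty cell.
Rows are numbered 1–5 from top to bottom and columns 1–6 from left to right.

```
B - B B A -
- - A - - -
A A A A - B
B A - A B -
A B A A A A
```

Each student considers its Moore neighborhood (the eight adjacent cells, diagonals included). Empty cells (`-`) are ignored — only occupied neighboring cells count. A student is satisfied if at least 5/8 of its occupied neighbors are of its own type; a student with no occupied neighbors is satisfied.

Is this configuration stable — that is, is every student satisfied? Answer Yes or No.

No

(1,1)B 0/0 ok
(1,3)B 1/2 unhappy
(1,4)B 1/3 unhappy
(1,5)A 0/1 unhappy
(2,3)A 3/5 unhappy
(3,1)A 2/3 ok
(3,2)A 4/5 ok
(3,3)A 5/5 ok
(3,4)A 3/4 ok
(3,6)B 1/1 ok
(4,1)B 1/5 unhappy
(4,2)A 5/7 ok
(4,4)A 5/6 ok
(4,5)B 1/6 unhappy
(5,1)A 1/3 unhappy
(5,2)B 1/4 unhappy
(5,3)A 3/4 ok
(5,4)A 3/4 ok
(5,5)A 3/4 ok
(5,6)A 1/2 unhappy
For instance (1,3) has only 1/2 same-type neighbors, below 5/8.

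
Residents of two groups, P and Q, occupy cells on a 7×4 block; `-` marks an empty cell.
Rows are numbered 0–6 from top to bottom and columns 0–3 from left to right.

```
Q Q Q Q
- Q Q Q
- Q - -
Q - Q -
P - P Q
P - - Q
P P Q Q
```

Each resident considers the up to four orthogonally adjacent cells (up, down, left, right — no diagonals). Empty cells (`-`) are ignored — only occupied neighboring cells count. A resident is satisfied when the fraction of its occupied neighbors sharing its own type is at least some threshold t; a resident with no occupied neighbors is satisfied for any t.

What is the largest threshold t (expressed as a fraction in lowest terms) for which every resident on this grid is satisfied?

0/1

Row 0: (0,0)Q 1/1 · (0,1)Q 3/3 · (0,2)Q 3/3 · (0,3)Q 2/2
Row 1: (1,1)Q 3/3 · (1,2)Q 3/3 · (1,3)Q 2/2
Row 2: (2,1)Q 1/1
Row 3: (3,0)Q 0/1 · (3,2)Q 0/1
Row 4: (4,0)P 1/2 · (4,2)P 0/2 · (4,3)Q 1/2
Row 5: (5,0)P 2/2 · (5,3)Q 2/2
Row 6: (6,0)P 2/2 · (6,1)P 1/2 · (6,2)Q 1/2 · (6,3)Q 2/2
The smallest same-type fraction is 0/1 at (3,0), which reduces to 0/1. Any threshold above that leaves this resident unsatisfied.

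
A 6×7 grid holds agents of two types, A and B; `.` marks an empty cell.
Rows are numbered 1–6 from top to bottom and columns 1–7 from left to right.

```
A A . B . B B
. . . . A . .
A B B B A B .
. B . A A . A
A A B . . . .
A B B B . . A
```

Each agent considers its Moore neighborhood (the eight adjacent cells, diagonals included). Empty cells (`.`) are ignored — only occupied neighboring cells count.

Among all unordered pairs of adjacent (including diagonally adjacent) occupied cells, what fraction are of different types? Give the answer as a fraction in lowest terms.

21/40

Scan each occupied cell's neighbors to the right and below (and the two forward diagonals) so each pair is counted once.
Row 1: A(1,1)–A(1,2)= B(1,4)–A(2,5)≠ B(1,6)–B(1,7)= B(1,6)–A(2,5)≠  → 2/4 unlike.
Row 2: A(2,5)–A(3,5)= A(2,5)–B(3,6)≠ A(2,5)–B(3,4)≠  → 2/3 unlike.
Row 3: A(3,1)–B(3,2)≠ A(3,1)–B(4,2)≠ B(3,2)–B(3,3)= B(3,2)–B(4,2)= B(3,3)–B(3,4)= B(3,3)–A(4,4)≠ B(3,3)–B(4,2)= B(3,4)–A(3,5)≠ B(3,4)–A(4,4)≠ B(3,4)–A(4,5)≠ A(3,5)–B(3,6)≠ A(3,5)–A(4,5)= A(3,5)–A(4,4)= B(3,6)–A(4,7)≠ B(3,6)–A(4,5)≠  → 9/15 unlike.
Row 4: B(4,2)–A(5,2)≠ B(4,2)–B(5,3)= B(4,2)–A(5,1)≠ A(4,4)–A(4,5)= A(4,4)–B(5,3)≠  → 3/5 unlike.
Row 5: A(5,1)–A(5,2)= A(5,1)–A(6,1)= A(5,1)–B(6,2)≠ A(5,2)–B(5,3)≠ A(5,2)–B(6,2)≠ A(5,2)–B(6,3)≠ A(5,2)–A(6,1)= B(5,3)–B(6,3)= B(5,3)–B(6,4)= B(5,3)–B(6,2)=  → 4/10 unlike.
Row 6: A(6,1)–B(6,2)≠ B(6,2)–B(6,3)= B(6,3)–B(6,4)=  → 1/3 unlike.
Total adjacent occupied pairs: 40; unlike-type pairs: 21.
21/40 is already in lowest terms.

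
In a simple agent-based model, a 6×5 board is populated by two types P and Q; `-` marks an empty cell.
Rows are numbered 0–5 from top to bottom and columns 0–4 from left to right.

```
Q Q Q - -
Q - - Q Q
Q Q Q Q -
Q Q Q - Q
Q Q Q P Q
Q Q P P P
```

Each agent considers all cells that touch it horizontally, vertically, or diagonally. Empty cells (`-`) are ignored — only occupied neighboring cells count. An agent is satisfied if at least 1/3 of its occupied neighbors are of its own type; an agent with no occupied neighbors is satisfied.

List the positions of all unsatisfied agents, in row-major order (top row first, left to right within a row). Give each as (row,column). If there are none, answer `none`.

Row 0: (0,0)Q 2/2 satisfied · (0,1)Q 3/3 satisfied · (0,2)Q 2/2 satisfied
Row 1: (1,0)Q 4/4 satisfied · (1,3)Q 4/4 satisfied · (1,4)Q 2/2 satisfied
Row 2: (2,0)Q 4/4 satisfied · (2,1)Q 6/6 satisfied · (2,2)Q 5/5 satisfied · (2,3)Q 5/5 satisfied
Row 3: (3,0)Q 5/5 satisfied · (3,1)Q 8/8 satisfied · (3,2)Q 6/7 satisfied · (3,4)Q 2/3 satisfied
Row 4: (4,0)Q 5/5 satisfied · (4,1)Q 7/8 satisfied · (4,2)Q 4/7 satisfied · (4,3)P 3/7 satisfied · (4,4)Q 1/4 not
Row 5: (5,0)Q 3/3 satisfied · (5,1)Q 4/5 satisfied · (5,2)P 2/5 satisfied · (5,3)P 3/5 satisfied · (5,4)P 2/3 satisfied

(4,4)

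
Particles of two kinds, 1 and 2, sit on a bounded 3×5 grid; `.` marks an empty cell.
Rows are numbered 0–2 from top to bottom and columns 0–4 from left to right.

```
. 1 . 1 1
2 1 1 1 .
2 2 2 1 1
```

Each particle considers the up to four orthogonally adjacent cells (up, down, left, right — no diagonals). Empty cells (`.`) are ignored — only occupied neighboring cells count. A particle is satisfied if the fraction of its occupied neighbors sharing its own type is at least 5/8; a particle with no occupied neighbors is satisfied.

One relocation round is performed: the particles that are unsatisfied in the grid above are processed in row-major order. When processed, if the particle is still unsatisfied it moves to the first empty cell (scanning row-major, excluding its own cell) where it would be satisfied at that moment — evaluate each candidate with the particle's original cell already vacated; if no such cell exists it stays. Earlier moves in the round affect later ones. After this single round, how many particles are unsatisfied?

1

Initially unsatisfied (in order): (1,0), (1,1), (2,2).
  (1,0): no empty cell satisfies it; stays.
  (1,1) → (0,2).
  (2,2): no empty cell satisfies it; stays.
Resulting grid:
. 1 1 1 1
2 . 1 1 .
2 2 2 1 1
Unsatisfied now: (2,2).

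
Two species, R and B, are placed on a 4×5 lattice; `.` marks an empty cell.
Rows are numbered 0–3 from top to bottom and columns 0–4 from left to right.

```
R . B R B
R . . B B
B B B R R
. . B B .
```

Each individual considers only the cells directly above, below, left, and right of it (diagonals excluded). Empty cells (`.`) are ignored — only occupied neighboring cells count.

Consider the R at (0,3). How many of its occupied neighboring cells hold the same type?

0

Occupied neighbors of (0,3): (1,3)=B, (0,2)=B, (0,4)=B.
Same type (R): 0 of 3.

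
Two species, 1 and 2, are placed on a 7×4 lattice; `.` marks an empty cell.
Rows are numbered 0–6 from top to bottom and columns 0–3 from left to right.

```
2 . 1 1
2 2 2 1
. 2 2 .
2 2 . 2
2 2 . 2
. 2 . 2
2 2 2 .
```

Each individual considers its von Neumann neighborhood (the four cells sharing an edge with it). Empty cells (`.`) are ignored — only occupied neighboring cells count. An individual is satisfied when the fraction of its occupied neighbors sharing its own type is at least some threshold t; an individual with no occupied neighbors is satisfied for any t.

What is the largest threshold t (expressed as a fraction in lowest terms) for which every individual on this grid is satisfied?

1/2

Row 0: (0,0)2 1/1 · (0,2)1 1/2 · (0,3)1 2/2
Row 1: (1,0)2 2/2 · (1,1)2 3/3 · (1,2)2 2/4 · (1,3)1 1/2
Row 2: (2,1)2 3/3 · (2,2)2 2/2
Row 3: (3,0)2 2/2 · (3,1)2 3/3 · (3,3)2 1/1
Row 4: (4,0)2 2/2 · (4,1)2 3/3 · (4,3)2 2/2
Row 5: (5,1)2 2/2 · (5,3)2 1/1
Row 6: (6,0)2 1/1 · (6,1)2 3/3 · (6,2)2 1/1
The smallest same-type fraction is 1/2 at (0,2), which reduces to 1/2. Any threshold above that leaves this individual unsatisfied.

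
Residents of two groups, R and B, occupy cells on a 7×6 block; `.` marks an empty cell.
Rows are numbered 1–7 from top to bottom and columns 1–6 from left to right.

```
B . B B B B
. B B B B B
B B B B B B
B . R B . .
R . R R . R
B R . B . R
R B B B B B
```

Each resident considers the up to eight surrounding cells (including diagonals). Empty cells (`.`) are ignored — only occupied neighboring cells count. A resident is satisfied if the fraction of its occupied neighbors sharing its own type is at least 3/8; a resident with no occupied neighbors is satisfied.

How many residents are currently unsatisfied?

5

Row 1: (1,1)B 1/1 ok · (1,3)B 4/4 ok · (1,4)B 5/5 ok · (1,5)B 5/5 ok · (1,6)B 3/3 ok
Row 2: (2,2)B 6/6 ok · (2,3)B 7/7 ok · (2,4)B 8/8 ok · (2,5)B 8/8 ok · (2,6)B 5/5 ok
Row 3: (3,1)B 3/3 ok · (3,2)B 5/6 ok · (3,3)B 6/7 ok · (3,4)B 6/7 ok · (3,5)B 6/6 ok · (3,6)B 3/3 ok
Row 4: (4,1)B 2/3 ok · (4,3)R 2/6 unhappy · (4,4)B 3/6 ok
Row 5: (5,1)R 1/3 unhappy · (5,3)R 3/5 ok · (5,4)R 2/4 ok · (5,6)R 1/1 ok
Row 6: (6,1)B 1/4 unhappy · (6,2)R 3/6 ok · (6,4)B 3/5 ok · (6,6)R 1/3 unhappy
Row 7: (7,1)R 1/3 unhappy · (7,2)B 2/4 ok · (7,3)B 3/4 ok · (7,4)B 3/3 ok · (7,5)B 3/4 ok · (7,6)B 1/2 ok
Unsatisfied: (4,3), (5,1), (6,1), (6,6), (7,1) — 5 in total.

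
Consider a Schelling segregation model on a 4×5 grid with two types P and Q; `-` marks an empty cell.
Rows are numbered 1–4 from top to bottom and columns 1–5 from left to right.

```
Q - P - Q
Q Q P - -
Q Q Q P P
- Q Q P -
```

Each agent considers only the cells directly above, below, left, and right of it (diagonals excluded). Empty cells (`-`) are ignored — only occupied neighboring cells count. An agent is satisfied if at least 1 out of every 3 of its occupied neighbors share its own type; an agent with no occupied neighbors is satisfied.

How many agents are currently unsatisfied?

0

(1,1)Q 1/1 ✓
(1,3)P 1/1 ✓
(1,5)Q 0/0 ✓
(2,1)Q 3/3 ✓
(2,2)Q 2/3 ✓
(2,3)P 1/3 ✓
(3,1)Q 2/2 ✓
(3,2)Q 4/4 ✓
(3,3)Q 2/4 ✓
(3,4)P 2/3 ✓
(3,5)P 1/1 ✓
(4,2)Q 2/2 ✓
(4,3)Q 2/3 ✓
(4,4)P 1/2 ✓
Every one meets the threshold.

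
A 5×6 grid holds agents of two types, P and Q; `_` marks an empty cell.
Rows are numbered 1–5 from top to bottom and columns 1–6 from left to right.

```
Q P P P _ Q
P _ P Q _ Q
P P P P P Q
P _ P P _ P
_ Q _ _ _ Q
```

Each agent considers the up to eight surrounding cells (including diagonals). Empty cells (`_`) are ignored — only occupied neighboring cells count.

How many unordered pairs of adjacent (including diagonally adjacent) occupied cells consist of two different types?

Scan each occupied cell's neighbors to the right and below (and the two forward diagonals) so each pair is counted once.
Row 1: Q(1,1)–P(1,2)≠ Q(1,1)–P(2,1)≠ P(1,2)–P(1,3)= P(1,2)–P(2,3)= P(1,2)–P(2,1)= P(1,3)–P(1,4)= P(1,3)–P(2,3)= P(1,3)–Q(2,4)≠ P(1,4)–Q(2,4)≠ P(1,4)–P(2,3)= Q(1,6)–Q(2,6)=  → 4/11 unlike.
Row 2: P(2,1)–P(3,1)= P(2,1)–P(3,2)= P(2,3)–Q(2,4)≠ P(2,3)–P(3,3)= P(2,3)–P(3,4)= P(2,3)–P(3,2)= Q(2,4)–P(3,4)≠ Q(2,4)–P(3,5)≠ Q(2,4)–P(3,3)≠ Q(2,6)–Q(3,6)= Q(2,6)–P(3,5)≠  → 5/11 unlike.
Row 3: P(3,1)–P(3,2)= P(3,1)–P(4,1)= P(3,2)–P(3,3)= P(3,2)–P(4,3)= P(3,2)–P(4,1)= P(3,3)–P(3,4)= P(3,3)–P(4,3)= P(3,3)–P(4,4)= P(3,4)–P(3,5)= P(3,4)–P(4,4)= P(3,4)–P(4,3)= P(3,5)–Q(3,6)≠ P(3,5)–P(4,6)= P(3,5)–P(4,4)= Q(3,6)–P(4,6)≠  → 2/15 unlike.
Row 4: P(4,1)–Q(5,2)≠ P(4,3)–P(4,4)= P(4,3)–Q(5,2)≠ P(4,6)–Q(5,6)≠  → 3/4 unlike.
Total adjacent occupied pairs: 41; unlike-type pairs: 14.

14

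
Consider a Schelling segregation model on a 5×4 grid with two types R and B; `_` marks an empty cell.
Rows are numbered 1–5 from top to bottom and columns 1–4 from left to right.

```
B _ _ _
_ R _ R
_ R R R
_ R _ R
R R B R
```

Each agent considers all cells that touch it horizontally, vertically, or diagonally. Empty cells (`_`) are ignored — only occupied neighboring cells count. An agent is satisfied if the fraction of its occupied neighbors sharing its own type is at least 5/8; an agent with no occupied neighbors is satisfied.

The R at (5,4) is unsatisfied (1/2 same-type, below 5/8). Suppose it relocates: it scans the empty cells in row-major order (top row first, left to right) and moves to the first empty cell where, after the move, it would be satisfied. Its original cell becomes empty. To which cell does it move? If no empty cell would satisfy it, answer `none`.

(1,3)

Vacating (5,4). Empty cells in order:
  (1,2): 1/2 same-type → still unsatisfied.
  (1,3): 2/2 same-type → satisfied — stop here.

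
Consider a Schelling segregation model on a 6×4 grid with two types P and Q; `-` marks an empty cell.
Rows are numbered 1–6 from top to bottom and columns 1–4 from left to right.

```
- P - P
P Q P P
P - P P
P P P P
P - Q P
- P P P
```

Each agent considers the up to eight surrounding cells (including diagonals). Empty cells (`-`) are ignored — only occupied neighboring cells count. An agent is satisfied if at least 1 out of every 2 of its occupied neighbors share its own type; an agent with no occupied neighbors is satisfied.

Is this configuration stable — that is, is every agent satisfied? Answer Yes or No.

No

Row 1: (1,2)P 2/3 ok · (1,4)P 2/2 ok
Row 2: (2,1)P 2/3 ok · (2,2)Q 0/5 unhappy · (2,3)P 5/6 ok · (2,4)P 4/4 ok
Row 3: (3,1)P 3/4 ok · (3,3)P 6/7 ok · (3,4)P 5/5 ok
Row 4: (4,1)P 3/3 ok · (4,2)P 5/6 ok · (4,3)P 5/6 ok · (4,4)P 4/5 ok
Row 5: (5,1)P 3/3 ok · (5,3)Q 0/7 unhappy · (5,4)P 4/5 ok
Row 6: (6,2)P 2/3 ok · (6,3)P 3/4 ok · (6,4)P 2/3 ok
For instance (2,2) has only 0/5 same-type neighbors, below 1/2.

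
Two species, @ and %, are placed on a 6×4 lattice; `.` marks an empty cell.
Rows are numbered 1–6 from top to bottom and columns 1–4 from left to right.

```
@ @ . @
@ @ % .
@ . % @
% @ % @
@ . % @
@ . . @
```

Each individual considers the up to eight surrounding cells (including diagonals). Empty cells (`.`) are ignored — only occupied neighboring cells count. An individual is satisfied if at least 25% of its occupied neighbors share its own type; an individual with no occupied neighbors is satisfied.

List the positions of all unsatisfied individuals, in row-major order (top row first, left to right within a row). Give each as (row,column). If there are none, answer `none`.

(1,4), (2,3), (4,1), (5,3)

(1,1)@ 3/3 satisfied
(1,2)@ 3/4 satisfied
(1,4)@ 0/1 not
(2,1)@ 4/4 satisfied
(2,2)@ 4/6 satisfied
(2,3)% 1/5 not
(3,1)@ 3/4 satisfied
(3,3)% 2/6 satisfied
(3,4)@ 1/4 satisfied
(4,1)% 0/3 not
(4,2)@ 2/6 satisfied
(4,3)% 2/6 satisfied
(4,4)@ 2/5 satisfied
(5,1)@ 2/3 satisfied
(5,3)% 1/5 not
(5,4)@ 2/4 satisfied
(6,1)@ 1/1 satisfied
(6,4)@ 1/2 satisfied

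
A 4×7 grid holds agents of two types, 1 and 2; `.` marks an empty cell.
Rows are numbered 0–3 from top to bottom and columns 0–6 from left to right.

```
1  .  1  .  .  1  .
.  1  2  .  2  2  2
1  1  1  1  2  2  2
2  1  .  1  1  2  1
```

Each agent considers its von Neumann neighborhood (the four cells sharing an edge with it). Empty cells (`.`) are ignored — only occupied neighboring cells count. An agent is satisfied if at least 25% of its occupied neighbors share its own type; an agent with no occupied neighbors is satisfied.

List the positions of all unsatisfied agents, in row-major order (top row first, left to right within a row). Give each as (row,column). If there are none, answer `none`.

(0,2), (0,5), (1,2), (3,0), (3,6)

Row 0: (0,0)1 0/0 satisfied · (0,2)1 0/1 not · (0,5)1 0/1 not
Row 1: (1,1)1 1/2 satisfied · (1,2)2 0/3 not · (1,4)2 2/2 satisfied · (1,5)2 3/4 satisfied · (1,6)2 2/2 satisfied
Row 2: (2,0)1 1/2 satisfied · (2,1)1 4/4 satisfied · (2,2)1 2/3 satisfied · (2,3)1 2/3 satisfied · (2,4)2 2/4 satisfied · (2,5)2 4/4 satisfied · (2,6)2 2/3 satisfied
Row 3: (3,0)2 0/2 not · (3,1)1 1/2 satisfied · (3,3)1 2/2 satisfied · (3,4)1 1/3 satisfied · (3,5)2 1/3 satisfied · (3,6)1 0/2 not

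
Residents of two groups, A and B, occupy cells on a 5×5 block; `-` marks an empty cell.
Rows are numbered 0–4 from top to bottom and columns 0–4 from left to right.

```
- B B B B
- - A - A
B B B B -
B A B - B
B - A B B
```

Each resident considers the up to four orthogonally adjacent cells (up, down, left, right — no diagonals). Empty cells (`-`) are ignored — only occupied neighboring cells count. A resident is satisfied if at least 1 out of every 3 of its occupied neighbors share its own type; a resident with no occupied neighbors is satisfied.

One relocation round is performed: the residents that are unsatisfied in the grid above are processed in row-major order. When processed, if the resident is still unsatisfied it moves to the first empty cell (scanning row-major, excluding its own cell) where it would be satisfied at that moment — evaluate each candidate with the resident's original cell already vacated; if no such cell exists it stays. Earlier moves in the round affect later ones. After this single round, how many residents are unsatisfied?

0

Initially unsatisfied (in order): (1,2), (1,4), (3,1), (4,2).
  (1,2) → (1,3).
  (1,4): now satisfied by earlier moves; stays.
  (3,1) → (1,2).
  (4,2) → (1,1).
Resulting grid:
- B B B B
- A A A A
B B B B -
B - B - B
B - - B B
All satisfied now.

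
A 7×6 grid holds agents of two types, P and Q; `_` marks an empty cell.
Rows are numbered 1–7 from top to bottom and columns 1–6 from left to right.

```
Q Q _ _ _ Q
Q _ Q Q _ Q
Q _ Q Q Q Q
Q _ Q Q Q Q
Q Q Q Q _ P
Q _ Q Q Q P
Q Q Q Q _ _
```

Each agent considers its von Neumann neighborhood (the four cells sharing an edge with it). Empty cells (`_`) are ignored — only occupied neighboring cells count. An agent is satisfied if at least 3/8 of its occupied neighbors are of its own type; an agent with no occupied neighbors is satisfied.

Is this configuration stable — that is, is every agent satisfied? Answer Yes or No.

(1,1)Q 2/2 ok
(1,2)Q 1/1 ok
(1,6)Q 1/1 ok
(2,1)Q 2/2 ok
(2,3)Q 2/2 ok
(2,4)Q 2/2 ok
(2,6)Q 2/2 ok
(3,1)Q 2/2 ok
(3,3)Q 3/3 ok
(3,4)Q 4/4 ok
(3,5)Q 3/3 ok
(3,6)Q 3/3 ok
(4,1)Q 2/2 ok
(4,3)Q 3/3 ok
(4,4)Q 4/4 ok
(4,5)Q 3/3 ok
(4,6)Q 2/3 ok
(5,1)Q 3/3 ok
(5,2)Q 2/2 ok
(5,3)Q 4/4 ok
(5,4)Q 3/3 ok
(5,6)P 1/2 ok
(6,1)Q 2/2 ok
(6,3)Q 3/3 ok
(6,4)Q 4/4 ok
(6,5)Q 1/2 ok
(6,6)P 1/2 ok
(7,1)Q 2/2 ok
(7,2)Q 2/2 ok
(7,3)Q 3/3 ok
(7,4)Q 2/2 ok
All meet the threshold, so the configuration is stable.

Yes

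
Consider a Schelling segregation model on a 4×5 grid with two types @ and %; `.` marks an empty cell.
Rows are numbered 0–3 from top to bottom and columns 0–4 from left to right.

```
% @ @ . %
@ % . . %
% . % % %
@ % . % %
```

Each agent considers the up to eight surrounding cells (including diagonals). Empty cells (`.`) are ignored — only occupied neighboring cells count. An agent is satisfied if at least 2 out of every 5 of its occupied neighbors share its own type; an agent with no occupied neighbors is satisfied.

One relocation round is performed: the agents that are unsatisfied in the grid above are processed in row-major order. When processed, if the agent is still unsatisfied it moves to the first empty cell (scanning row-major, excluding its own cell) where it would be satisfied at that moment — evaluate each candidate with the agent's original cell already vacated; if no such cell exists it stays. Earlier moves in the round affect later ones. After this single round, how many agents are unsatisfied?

Initially unsatisfied (in order): (0,0), (1,0), (3,0).
  (0,0) → (0,3).
  (1,0) → (0,0).
  (3,0) → (1,0).
Resulting grid:
@ @ @ % %
@ % . . %
% . % % %
. % . % %
Unsatisfied now: (0,2), (1,1).

2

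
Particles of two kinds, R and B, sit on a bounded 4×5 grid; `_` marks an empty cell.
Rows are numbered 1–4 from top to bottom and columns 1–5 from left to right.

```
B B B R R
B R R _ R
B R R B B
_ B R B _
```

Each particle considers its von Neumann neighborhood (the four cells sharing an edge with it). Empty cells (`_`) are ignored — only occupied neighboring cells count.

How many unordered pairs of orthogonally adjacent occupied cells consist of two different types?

Scan each occupied cell's neighbors to the right and below so each pair is counted once.
Row 1: B(1,1)–B(1,2)= B(1,1)–B(2,1)= B(1,2)–B(1,3)= B(1,2)–R(2,2)≠ B(1,3)–R(1,4)≠ B(1,3)–R(2,3)≠ R(1,4)–R(1,5)= R(1,5)–R(2,5)=  → 3/8 unlike.
Row 2: B(2,1)–R(2,2)≠ B(2,1)–B(3,1)= R(2,2)–R(2,3)= R(2,2)–R(3,2)= R(2,3)–R(3,3)= R(2,5)–B(3,5)≠  → 2/6 unlike.
Row 3: B(3,1)–R(3,2)≠ R(3,2)–R(3,3)= R(3,2)–B(4,2)≠ R(3,3)–B(3,4)≠ R(3,3)–R(4,3)= B(3,4)–B(3,5)= B(3,4)–B(4,4)=  → 3/7 unlike.
Row 4: B(4,2)–R(4,3)≠ R(4,3)–B(4,4)≠  → 2/2 unlike.
Total adjacent occupied pairs: 23; unlike-type pairs: 10.

10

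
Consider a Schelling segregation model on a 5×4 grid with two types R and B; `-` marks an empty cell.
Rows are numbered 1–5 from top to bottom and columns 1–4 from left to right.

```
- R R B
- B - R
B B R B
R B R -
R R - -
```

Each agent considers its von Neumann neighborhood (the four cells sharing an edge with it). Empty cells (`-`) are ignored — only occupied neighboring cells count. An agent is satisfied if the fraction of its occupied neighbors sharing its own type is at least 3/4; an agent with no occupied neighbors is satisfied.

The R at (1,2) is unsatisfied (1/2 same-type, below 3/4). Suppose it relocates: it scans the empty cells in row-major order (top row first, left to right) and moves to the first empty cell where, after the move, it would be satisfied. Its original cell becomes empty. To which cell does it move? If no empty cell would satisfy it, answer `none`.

Vacating (1,2). Empty cells in order:
  (1,1): 0/0 same-type → satisfied — stop here.

(1,1)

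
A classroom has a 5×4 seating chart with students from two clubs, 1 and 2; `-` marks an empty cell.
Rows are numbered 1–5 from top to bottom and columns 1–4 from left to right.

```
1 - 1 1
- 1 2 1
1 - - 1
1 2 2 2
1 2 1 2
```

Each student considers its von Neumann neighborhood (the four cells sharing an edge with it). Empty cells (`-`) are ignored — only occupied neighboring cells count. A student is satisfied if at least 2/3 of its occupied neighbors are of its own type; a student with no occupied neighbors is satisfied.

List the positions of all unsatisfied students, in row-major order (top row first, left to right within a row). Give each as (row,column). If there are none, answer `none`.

(1,3), (2,2), (2,3), (3,4), (5,1), (5,2), (5,3), (5,4)

(1,1)1 0/0 ok
(1,3)1 1/2 unhappy
(1,4)1 2/2 ok
(2,2)1 0/1 unhappy
(2,3)2 0/3 unhappy
(2,4)1 2/3 ok
(3,1)1 1/1 ok
(3,4)1 1/2 unhappy
(4,1)1 2/3 ok
(4,2)2 2/3 ok
(4,3)2 2/3 ok
(4,4)2 2/3 ok
(5,1)1 1/2 unhappy
(5,2)2 1/3 unhappy
(5,3)1 0/3 unhappy
(5,4)2 1/2 unhappy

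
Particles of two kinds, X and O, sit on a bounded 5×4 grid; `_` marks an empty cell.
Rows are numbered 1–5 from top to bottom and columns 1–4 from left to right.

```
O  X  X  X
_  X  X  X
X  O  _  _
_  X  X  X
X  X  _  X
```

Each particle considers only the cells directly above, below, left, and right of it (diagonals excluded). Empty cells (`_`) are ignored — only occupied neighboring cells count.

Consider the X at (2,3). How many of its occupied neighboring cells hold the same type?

Occupied neighbors of (2,3): (1,3)=X, (2,2)=X, (2,4)=X.
Same type (X): 3 of 3.

3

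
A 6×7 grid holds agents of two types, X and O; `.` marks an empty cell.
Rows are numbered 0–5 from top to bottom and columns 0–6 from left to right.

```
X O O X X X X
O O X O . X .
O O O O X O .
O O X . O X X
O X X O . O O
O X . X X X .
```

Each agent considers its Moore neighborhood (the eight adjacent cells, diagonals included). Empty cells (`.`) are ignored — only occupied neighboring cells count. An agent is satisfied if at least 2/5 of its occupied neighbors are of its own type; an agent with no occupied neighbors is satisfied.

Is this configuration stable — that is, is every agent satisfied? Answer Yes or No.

No

Row 0: (0,0)X 0/3 not · (0,1)O 3/5 satisfied · (0,2)O 3/5 satisfied · (0,3)X 2/4 satisfied · (0,4)X 3/4 satisfied · (0,5)X 3/3 satisfied · (0,6)X 2/2 satisfied
Row 1: (1,0)O 4/5 satisfied · (1,1)O 6/8 satisfied · (1,2)X 1/8 not · (1,3)O 3/7 satisfied · (1,5)X 4/5 satisfied
Row 2: (2,0)O 5/5 satisfied · (2,1)O 6/8 satisfied · (2,2)O 5/7 satisfied · (2,3)O 3/6 satisfied · (2,4)X 2/6 not · (2,5)O 1/5 not
Row 3: (3,0)O 4/5 satisfied · (3,1)O 5/8 satisfied · (3,2)X 2/7 not · (3,4)O 4/6 satisfied · (3,5)X 2/6 not · (3,6)X 1/4 not
Row 4: (4,0)O 3/5 satisfied · (4,1)X 3/7 satisfied · (4,2)X 4/6 satisfied · (4,3)O 1/5 not · (4,5)O 2/6 not · (4,6)O 1/4 not
Row 5: (5,0)O 1/3 not · (5,1)X 2/4 satisfied · (5,3)X 2/3 satisfied · (5,4)X 2/4 satisfied · (5,5)X 1/3 not
For instance (0,0) has only 0/3 same-type neighbors, below 2/5.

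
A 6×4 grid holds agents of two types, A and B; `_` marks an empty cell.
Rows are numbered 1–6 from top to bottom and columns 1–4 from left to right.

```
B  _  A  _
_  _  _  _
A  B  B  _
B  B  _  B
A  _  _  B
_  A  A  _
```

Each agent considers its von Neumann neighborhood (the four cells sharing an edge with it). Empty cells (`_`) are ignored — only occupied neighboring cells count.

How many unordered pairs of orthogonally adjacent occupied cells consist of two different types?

Scan each occupied cell's neighbors to the right and below so each pair is counted once.
Row 3: A(3,1)–B(3,2)≠ A(3,1)–B(4,1)≠ B(3,2)–B(3,3)= B(3,2)–B(4,2)=  → 2/4 unlike.
Row 4: B(4,1)–B(4,2)= B(4,1)–A(5,1)≠ B(4,4)–B(5,4)=  → 1/3 unlike.
Row 6: A(6,2)–A(6,3)=  → 0/1 unlike.
Total adjacent occupied pairs: 8; unlike-type pairs: 3.

3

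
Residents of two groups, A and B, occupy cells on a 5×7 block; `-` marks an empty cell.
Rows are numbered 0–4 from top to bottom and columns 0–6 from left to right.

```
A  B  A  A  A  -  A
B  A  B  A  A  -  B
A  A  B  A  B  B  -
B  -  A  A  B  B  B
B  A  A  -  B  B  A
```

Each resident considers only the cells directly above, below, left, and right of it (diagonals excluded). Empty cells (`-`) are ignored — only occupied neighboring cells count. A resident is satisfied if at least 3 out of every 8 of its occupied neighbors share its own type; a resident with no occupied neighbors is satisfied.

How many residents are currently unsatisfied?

Row 0: (0,0)A 0/2 ✗ · (0,1)B 0/3 ✗ · (0,2)A 1/3 ✗ · (0,3)A 3/3 ✓ · (0,4)A 2/2 ✓ · (0,6)A 0/1 ✗
Row 1: (1,0)B 0/3 ✗ · (1,1)A 1/4 ✗ · (1,2)B 1/4 ✗ · (1,3)A 3/4 ✓ · (1,4)A 2/3 ✓ · (1,6)B 0/1 ✗
Row 2: (2,0)A 1/3 ✗ · (2,1)A 2/3 ✓ · (2,2)B 1/4 ✗ · (2,3)A 2/4 ✓ · (2,4)B 2/4 ✓ · (2,5)B 2/2 ✓
Row 3: (3,0)B 1/2 ✓ · (3,2)A 2/3 ✓ · (3,3)A 2/3 ✓ · (3,4)B 3/4 ✓ · (3,5)B 4/4 ✓ · (3,6)B 1/2 ✓
Row 4: (4,0)B 1/2 ✓ · (4,1)A 1/2 ✓ · (4,2)A 2/2 ✓ · (4,4)B 2/2 ✓ · (4,5)B 2/3 ✓ · (4,6)A 0/2 ✗
Unsatisfied: (0,0), (0,1), (0,2), (0,6), (1,0), (1,1), (1,2), (1,6), (2,0), (2,2), (4,6) — 11 in total.

11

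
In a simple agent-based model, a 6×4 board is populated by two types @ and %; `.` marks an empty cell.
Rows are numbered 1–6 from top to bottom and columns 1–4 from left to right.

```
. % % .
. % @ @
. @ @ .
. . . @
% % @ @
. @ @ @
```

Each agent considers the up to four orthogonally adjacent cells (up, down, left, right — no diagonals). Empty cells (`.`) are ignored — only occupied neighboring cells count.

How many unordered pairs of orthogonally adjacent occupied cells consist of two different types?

Scan each occupied cell's neighbors to the right and below so each pair is counted once.
Row 1: %(1,2)–%(1,3)= %(1,2)–%(2,2)= %(1,3)–@(2,3)≠  → 1/3 unlike.
Row 2: %(2,2)–@(2,3)≠ %(2,2)–@(3,2)≠ @(2,3)–@(2,4)= @(2,3)–@(3,3)=  → 2/4 unlike.
Row 3: @(3,2)–@(3,3)=  → 0/1 unlike.
Row 4: @(4,4)–@(5,4)=  → 0/1 unlike.
Row 5: %(5,1)–%(5,2)= %(5,2)–@(5,3)≠ %(5,2)–@(6,2)≠ @(5,3)–@(5,4)= @(5,3)–@(6,3)= @(5,4)–@(6,4)=  → 2/6 unlike.
Row 6: @(6,2)–@(6,3)= @(6,3)–@(6,4)=  → 0/2 unlike.
Total adjacent occupied pairs: 17; unlike-type pairs: 5.

5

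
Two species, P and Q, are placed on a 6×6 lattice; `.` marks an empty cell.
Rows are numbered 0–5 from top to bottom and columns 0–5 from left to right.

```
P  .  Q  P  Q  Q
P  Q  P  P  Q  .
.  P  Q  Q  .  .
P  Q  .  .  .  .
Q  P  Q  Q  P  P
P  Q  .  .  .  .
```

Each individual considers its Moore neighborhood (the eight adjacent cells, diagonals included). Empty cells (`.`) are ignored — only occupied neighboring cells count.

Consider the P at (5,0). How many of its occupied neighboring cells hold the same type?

1

Occupied neighbors of (5,0): (4,0)=Q, (4,1)=P, (5,1)=Q.
Same type (P): 1 of 3.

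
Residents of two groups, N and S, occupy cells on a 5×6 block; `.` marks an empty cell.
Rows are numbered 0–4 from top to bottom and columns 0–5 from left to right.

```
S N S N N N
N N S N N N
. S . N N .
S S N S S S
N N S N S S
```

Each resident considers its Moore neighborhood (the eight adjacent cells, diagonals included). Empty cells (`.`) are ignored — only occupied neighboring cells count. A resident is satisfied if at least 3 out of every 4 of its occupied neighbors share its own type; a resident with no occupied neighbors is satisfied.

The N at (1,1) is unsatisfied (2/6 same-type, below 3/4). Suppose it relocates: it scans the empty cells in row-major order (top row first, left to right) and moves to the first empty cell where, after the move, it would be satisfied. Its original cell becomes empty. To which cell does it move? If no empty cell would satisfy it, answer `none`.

none

Vacating (1,1). Empty cells in order:
  (2,0): 1/4 same-type → still unsatisfied.
  (2,2): 3/7 same-type → still unsatisfied.
  (2,5): 3/5 same-type → still unsatisfied.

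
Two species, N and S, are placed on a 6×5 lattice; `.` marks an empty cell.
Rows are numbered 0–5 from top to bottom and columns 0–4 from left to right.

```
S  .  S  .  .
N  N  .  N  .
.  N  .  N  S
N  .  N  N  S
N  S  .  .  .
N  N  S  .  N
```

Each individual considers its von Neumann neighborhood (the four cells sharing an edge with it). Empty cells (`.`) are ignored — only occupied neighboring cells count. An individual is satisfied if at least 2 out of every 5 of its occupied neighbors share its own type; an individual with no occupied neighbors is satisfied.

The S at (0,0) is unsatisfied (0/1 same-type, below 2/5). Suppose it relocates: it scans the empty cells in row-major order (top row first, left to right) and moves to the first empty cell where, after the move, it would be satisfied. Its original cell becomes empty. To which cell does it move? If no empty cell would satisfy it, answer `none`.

Vacating (0,0). Empty cells in order:
  (0,1): 1/2 same-type → satisfied — stop here.

(0,1)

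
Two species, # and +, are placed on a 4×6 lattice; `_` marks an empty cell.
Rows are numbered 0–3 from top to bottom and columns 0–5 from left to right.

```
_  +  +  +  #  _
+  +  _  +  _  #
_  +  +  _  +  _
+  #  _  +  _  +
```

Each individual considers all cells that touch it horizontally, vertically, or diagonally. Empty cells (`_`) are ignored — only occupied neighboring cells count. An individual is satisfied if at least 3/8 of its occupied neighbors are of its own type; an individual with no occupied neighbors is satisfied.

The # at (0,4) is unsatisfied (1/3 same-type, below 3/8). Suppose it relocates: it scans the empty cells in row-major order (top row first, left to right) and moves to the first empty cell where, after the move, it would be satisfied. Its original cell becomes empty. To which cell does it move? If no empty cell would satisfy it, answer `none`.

(0,5)

Vacating (0,4). Empty cells in order:
  (0,0): 0/3 same-type → still unsatisfied.
  (0,5): 1/1 same-type → satisfied — stop here.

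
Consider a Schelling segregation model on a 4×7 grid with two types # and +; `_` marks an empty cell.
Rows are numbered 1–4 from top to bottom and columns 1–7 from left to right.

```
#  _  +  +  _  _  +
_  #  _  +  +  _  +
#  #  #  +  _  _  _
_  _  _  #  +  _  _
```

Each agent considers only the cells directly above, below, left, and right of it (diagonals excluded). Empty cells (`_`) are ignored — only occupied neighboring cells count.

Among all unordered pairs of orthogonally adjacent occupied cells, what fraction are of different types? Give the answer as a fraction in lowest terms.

Scan each occupied cell's neighbors to the right and below so each pair is counted once.
From row 1: 0 unlike of 3 pairs (running 0/3).
From row 2: 0 unlike of 3 pairs (running 0/6).
From row 3: 2 unlike of 4 pairs (running 2/10).
From row 4: 1 unlike of 1 pairs (running 3/11).
Total adjacent occupied pairs: 11; unlike-type pairs: 3.
3/11 is already in lowest terms.

3/11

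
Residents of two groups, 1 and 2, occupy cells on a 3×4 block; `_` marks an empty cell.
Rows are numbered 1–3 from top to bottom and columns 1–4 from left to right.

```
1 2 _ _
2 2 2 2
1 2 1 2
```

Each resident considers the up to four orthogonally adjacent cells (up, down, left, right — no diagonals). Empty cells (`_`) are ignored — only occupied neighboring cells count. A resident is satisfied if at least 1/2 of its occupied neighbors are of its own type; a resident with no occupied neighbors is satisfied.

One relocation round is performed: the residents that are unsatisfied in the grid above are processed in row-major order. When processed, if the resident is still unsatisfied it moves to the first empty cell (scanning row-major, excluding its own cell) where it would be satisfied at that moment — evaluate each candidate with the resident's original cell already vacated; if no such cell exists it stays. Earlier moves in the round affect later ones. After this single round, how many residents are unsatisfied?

Initially unsatisfied (in order): (1,1), (2,1), (3,1), (3,2), (3,3).
  (1,1): no empty cell satisfies it; stays.
  (2,1) → (1,3).
  (3,1) → (2,1).
  (3,2): now satisfied by earlier moves; stays.
  (3,3) → (3,1).
Resulting grid:
1 2 2 _
1 2 2 2
1 2 _ 2
All satisfied now.

0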